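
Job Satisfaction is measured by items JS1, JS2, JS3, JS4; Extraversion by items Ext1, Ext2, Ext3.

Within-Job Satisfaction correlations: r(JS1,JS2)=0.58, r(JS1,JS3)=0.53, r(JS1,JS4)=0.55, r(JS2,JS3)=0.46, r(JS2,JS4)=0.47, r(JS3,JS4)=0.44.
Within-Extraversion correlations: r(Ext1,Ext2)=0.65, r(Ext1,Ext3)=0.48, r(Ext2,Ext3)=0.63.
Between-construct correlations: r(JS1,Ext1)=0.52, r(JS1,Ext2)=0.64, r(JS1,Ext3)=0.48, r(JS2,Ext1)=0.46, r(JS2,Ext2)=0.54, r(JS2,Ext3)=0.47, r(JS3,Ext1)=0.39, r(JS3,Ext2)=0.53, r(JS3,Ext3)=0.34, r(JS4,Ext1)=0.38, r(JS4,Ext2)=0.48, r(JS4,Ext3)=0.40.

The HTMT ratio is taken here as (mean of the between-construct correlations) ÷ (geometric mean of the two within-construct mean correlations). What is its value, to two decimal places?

Between-construct mean = 5.63/12 = 0.4692.
Mean within-JS = 3.03/6 = 0.5050; mean within-Ext = 1.76/3 = 0.5867.
Geometric mean = √(0.5050 × 0.5867) = 0.5443.
HTMT = 0.4692 / 0.5443 = 0.86.

0.86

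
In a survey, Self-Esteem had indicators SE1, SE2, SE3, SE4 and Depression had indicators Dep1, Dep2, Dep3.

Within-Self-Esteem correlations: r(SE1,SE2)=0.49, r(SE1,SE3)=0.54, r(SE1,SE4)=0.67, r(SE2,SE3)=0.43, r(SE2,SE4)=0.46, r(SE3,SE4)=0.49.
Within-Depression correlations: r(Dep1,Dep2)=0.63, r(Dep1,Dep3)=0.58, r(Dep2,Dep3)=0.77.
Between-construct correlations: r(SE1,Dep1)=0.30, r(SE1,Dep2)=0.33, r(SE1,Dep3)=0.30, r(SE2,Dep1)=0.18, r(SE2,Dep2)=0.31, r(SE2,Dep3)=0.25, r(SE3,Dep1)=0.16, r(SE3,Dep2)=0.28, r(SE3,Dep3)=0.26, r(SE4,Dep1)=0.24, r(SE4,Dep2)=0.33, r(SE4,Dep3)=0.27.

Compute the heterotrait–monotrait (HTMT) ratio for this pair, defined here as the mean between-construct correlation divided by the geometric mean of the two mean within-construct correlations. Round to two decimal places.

0.46

Between-construct mean = 3.21/12 = 0.2675.
Mean within-SE = 3.08/6 = 0.5133; mean within-Dep = 1.98/3 = 0.6600.
Geometric mean = √(0.5133 × 0.6600) = 0.5820.
HTMT = 0.2675 / 0.5820 = 0.46.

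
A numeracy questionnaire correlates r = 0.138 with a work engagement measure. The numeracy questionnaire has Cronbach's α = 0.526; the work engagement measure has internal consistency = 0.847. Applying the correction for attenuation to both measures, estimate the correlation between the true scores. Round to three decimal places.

r_true = r_obs / √(r_xx · r_yy) = 0.138 / √(0.526 × 0.847) = 0.138 / √0.445522 = 0.138 / 0.6675 ≈ 0.207.

0.207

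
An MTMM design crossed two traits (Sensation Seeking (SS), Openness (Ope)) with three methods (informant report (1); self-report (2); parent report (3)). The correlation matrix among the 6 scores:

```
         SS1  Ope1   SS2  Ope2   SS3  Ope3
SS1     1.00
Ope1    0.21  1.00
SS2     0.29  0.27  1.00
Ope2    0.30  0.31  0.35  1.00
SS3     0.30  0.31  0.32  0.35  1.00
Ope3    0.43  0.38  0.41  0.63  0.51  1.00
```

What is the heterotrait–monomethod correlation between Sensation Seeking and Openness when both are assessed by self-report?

Different traits, same method: r(SS2, Ope2) = 0.35.

0.35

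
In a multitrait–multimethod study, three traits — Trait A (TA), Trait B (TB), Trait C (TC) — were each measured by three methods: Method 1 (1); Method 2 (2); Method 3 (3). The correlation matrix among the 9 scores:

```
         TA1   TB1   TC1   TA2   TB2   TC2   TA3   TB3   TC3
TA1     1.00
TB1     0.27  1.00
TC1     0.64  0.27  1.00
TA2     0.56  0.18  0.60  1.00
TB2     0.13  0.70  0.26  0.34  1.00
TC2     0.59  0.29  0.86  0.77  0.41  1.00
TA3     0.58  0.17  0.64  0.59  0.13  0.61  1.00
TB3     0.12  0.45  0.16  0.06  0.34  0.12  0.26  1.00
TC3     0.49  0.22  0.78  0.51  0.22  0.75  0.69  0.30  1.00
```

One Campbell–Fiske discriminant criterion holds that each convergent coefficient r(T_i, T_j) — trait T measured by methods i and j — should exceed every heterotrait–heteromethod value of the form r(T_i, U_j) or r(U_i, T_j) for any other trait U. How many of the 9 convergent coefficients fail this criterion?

3

Checking each validity diagonal entry against its comparison values:
TA (methods 1·2): 0.56 vs {0.13, 0.18, 0.59, 0.60} → fail.
TA (methods 1·3): 0.58 vs {0.12, 0.17, 0.49, 0.64} → fail.
TA (methods 2·3): 0.59 vs {0.06, 0.13, 0.51, 0.61} → fail.
TB (methods 1·2): 0.70 vs {0.18, 0.13, 0.29, 0.26} → pass.
TB (methods 1·3): 0.45 vs {0.17, 0.12, 0.22, 0.16} → pass.
TB (methods 2·3): 0.34 vs {0.13, 0.06, 0.22, 0.12} → pass.
TC (methods 1·2): 0.86 vs {0.60, 0.59, 0.26, 0.29} → pass.
TC (methods 1·3): 0.78 vs {0.64, 0.49, 0.16, 0.22} → pass.
TC (methods 2·3): 0.75 vs {0.61, 0.51, 0.12, 0.22} → pass.
3 of 9 fail.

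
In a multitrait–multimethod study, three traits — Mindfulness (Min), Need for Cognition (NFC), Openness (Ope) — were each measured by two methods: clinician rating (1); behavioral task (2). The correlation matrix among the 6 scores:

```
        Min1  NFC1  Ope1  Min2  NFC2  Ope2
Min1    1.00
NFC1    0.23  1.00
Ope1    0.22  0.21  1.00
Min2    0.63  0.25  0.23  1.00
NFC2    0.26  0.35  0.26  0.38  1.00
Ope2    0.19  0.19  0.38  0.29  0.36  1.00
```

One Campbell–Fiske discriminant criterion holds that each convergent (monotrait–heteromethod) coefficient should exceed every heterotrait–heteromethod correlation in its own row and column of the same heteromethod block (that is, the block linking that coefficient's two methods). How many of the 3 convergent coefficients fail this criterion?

Convergent coefficients and their comparison sets:
Min (methods 1·2): 0.63 vs {0.26, 0.25, 0.19, 0.23} → pass.
NFC (methods 1·2): 0.35 vs {0.25, 0.26, 0.19, 0.26} → pass.
Ope (methods 1·2): 0.38 vs {0.23, 0.19, 0.26, 0.19} → pass.
0 of 3 fail.

0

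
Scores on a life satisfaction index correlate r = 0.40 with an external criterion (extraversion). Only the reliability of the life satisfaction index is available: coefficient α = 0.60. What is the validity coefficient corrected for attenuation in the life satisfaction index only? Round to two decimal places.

0.52

Single correction: r_c = r_obs / √r_xx = 0.40 / √0.60 = 0.40 / 0.7746 ≈ 0.52.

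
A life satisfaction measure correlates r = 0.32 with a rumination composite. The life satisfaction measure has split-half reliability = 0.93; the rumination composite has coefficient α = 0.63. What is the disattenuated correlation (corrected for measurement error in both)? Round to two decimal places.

r_true = r_obs / √(r_xx · r_yy) = 0.32 / √(0.93 × 0.63) = 0.32 / √0.5859 = 0.32 / 0.7654 ≈ 0.42.

0.42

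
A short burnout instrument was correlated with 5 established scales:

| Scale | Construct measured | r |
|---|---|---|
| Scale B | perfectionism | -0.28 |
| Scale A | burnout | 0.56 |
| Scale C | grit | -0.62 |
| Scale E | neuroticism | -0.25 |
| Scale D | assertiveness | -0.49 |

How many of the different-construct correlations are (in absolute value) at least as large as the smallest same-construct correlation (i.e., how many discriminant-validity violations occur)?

Convergent (same construct = burnout): Scale A.
Smallest convergent = 0.56. Discriminant |r|: 0.28, 0.62, 0.25, 0.49; count ≥ 0.56 → 1.

1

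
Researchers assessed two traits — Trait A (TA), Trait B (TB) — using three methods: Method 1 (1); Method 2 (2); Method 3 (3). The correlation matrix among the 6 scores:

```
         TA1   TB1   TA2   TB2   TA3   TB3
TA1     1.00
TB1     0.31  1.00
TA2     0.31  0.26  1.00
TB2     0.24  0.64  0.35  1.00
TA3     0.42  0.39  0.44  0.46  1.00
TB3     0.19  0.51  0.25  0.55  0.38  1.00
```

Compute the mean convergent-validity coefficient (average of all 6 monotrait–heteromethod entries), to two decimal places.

0.48

Convergent values: 0.31, 0.42, 0.44, 0.64, 0.51, 0.55; mean = 2.87/6 = 0.48.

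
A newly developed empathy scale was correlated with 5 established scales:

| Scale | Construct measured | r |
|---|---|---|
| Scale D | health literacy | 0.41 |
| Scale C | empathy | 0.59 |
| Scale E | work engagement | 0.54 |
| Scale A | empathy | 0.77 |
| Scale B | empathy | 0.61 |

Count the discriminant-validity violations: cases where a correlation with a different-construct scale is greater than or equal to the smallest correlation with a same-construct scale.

0

Convergent (same construct = empathy): Scale C, Scale A, Scale B.
Smallest convergent = 0.59. Discriminant values: 0.41, 0.54; count ≥ 0.59 → 0.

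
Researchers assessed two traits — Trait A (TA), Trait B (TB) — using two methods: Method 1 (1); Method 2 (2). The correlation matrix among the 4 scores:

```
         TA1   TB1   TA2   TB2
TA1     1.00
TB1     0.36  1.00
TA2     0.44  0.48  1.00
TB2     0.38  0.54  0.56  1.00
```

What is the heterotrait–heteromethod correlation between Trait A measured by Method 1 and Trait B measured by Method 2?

Different traits and methods: r(TA1, TB2) = 0.38.

0.38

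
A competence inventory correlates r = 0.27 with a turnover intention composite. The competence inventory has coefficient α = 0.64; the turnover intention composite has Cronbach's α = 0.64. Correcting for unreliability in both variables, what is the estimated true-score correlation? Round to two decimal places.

0.42

r_true = r_obs / √(r_xx · r_yy) = 0.27 / √(0.64 × 0.64) = 0.27 / √0.4096 = 0.27 / 0.6400 ≈ 0.42.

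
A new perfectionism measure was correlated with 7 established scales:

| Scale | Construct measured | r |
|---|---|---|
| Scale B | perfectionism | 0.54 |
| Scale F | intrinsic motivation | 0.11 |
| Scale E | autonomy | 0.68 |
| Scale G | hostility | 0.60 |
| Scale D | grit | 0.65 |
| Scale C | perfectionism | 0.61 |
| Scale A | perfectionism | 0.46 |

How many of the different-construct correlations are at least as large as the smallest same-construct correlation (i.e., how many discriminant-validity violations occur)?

Convergent (same construct = perfectionism): Scale B, Scale C, Scale A.
Smallest convergent = 0.46. Discriminant values: 0.11, 0.68, 0.60, 0.65; count ≥ 0.46 → 3.

3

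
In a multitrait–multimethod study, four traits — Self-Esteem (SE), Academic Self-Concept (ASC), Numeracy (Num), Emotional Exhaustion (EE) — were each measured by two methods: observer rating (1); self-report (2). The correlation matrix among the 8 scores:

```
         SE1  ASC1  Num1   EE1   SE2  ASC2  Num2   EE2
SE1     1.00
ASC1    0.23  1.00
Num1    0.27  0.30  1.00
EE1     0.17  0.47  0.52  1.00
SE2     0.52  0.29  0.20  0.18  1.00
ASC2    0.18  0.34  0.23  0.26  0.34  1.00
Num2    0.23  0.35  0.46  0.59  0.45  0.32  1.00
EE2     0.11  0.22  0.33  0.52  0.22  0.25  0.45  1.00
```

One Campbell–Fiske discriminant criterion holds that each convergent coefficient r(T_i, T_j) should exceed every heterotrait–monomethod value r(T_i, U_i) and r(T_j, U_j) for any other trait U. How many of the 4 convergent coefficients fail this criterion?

3

Convergent coefficients and their comparison sets:
SE (methods 1·2): 0.52 vs {0.23, 0.34, 0.27, 0.45, 0.17, 0.22} → pass.
ASC (methods 1·2): 0.34 vs {0.23, 0.34, 0.30, 0.32, 0.47, 0.25} → fail.
Num (methods 1·2): 0.46 vs {0.27, 0.45, 0.30, 0.32, 0.52, 0.45} → fail.
EE (methods 1·2): 0.52 vs {0.17, 0.22, 0.47, 0.25, 0.52, 0.45} → fail.
3 of 4 fail.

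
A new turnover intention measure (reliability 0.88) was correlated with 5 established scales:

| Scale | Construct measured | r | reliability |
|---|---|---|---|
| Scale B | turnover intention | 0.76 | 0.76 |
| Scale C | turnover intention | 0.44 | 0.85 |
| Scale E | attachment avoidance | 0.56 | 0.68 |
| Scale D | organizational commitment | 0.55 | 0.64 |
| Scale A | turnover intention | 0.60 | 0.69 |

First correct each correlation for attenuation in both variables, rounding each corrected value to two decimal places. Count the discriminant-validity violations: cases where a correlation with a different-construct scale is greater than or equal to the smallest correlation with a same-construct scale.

2

Disattenuated r (r / √(r_scale · r_new)):
  Scale B (conv): 0.76 / √(0.76·0.88) = 0.93
  Scale C (conv): 0.44 / √(0.85·0.88) = 0.51
  Scale E (disc): 0.56 / √(0.68·0.88) = 0.72
  Scale D (disc): 0.55 / √(0.64·0.88) = 0.73
  Scale A (conv): 0.60 / √(0.69·0.88) = 0.77
Smallest convergent = 0.51. Discriminant values: 0.72, 0.73; count ≥ 0.51 → 2.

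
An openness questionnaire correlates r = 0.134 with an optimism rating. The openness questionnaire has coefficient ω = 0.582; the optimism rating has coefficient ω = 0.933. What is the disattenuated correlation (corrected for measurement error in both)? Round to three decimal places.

r_true = r_obs / √(r_xx · r_yy) = 0.134 / √(0.582 × 0.933) = 0.134 / √0.543006 = 0.134 / 0.7369 ≈ 0.182.

0.182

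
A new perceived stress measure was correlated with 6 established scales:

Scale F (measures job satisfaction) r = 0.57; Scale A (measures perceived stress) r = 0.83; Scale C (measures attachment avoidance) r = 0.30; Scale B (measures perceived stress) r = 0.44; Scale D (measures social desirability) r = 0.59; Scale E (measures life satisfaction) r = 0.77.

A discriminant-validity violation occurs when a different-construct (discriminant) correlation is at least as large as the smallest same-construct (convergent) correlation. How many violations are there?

3

Convergent (same construct = perceived stress): Scale A, Scale B.
Smallest convergent = 0.44. Discriminant values: 0.57, 0.30, 0.59, 0.77; count ≥ 0.44 → 3.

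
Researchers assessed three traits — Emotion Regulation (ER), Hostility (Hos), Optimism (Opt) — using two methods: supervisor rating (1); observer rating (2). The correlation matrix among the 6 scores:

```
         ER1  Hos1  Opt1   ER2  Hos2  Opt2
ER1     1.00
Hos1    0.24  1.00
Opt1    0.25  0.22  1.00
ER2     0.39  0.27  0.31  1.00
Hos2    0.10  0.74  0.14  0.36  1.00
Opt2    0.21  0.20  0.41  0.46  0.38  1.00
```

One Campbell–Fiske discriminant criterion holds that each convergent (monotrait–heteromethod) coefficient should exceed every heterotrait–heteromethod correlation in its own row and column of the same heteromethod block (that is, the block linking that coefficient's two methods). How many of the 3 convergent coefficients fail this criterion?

0

Checking each validity diagonal entry against its comparison values:
ER (methods 1·2): 0.39 vs {0.10, 0.27, 0.21, 0.31} → pass.
Hos (methods 1·2): 0.74 vs {0.27, 0.10, 0.20, 0.14} → pass.
Opt (methods 1·2): 0.41 vs {0.31, 0.21, 0.14, 0.20} → pass.
0 of 3 fail.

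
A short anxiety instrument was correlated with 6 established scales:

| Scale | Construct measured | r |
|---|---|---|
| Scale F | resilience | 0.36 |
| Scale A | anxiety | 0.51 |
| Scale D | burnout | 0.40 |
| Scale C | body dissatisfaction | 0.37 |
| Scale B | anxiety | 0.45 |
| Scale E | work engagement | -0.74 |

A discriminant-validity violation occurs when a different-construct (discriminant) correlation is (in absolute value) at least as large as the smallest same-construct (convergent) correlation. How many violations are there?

1

Convergent (same construct = anxiety): Scale A, Scale B.
Smallest convergent = 0.45. Discriminant |r|: 0.36, 0.40, 0.37, 0.74; count ≥ 0.45 → 1.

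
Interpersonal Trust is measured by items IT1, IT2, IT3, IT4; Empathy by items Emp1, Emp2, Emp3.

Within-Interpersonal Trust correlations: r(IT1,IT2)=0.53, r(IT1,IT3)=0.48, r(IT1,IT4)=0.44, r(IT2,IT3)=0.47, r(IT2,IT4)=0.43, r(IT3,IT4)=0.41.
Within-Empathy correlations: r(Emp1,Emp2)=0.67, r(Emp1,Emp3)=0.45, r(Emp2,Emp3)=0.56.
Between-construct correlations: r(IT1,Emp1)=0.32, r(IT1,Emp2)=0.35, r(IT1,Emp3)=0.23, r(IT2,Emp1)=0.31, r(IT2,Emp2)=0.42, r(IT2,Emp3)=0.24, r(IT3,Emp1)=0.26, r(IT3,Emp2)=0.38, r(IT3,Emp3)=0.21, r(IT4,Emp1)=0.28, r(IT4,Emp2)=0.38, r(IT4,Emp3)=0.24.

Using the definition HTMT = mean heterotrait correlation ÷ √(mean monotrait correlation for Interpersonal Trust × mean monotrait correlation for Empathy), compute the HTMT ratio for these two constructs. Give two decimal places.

Mean between = 3.62/12 = 0.3017.
Mean within-IT = 2.76/6 = 0.4600; mean within-Emp = 1.68/3 = 0.5600.
Geometric mean = √(0.4600 × 0.5600) = 0.5075.
HTMT = 0.3017 / 0.5075 = 0.59.

0.59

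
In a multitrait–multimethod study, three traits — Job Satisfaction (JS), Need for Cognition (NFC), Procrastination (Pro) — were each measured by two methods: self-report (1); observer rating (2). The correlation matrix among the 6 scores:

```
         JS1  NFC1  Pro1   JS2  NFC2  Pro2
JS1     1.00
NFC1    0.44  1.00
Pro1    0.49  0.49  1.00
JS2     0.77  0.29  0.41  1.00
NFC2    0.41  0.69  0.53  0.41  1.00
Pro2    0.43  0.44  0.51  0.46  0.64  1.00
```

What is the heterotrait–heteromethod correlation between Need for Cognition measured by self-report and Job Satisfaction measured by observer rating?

0.29

Different traits and methods: r(NFC1, JS2) = 0.29.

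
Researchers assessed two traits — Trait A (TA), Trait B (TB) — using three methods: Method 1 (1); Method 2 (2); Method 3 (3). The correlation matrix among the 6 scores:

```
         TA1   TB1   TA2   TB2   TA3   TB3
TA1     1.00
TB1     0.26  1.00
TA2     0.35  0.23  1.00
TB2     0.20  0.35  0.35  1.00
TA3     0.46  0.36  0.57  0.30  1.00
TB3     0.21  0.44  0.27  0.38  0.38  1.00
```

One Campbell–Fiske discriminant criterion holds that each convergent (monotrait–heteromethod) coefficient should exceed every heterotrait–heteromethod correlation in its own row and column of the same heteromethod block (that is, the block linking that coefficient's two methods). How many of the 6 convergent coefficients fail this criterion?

Each convergent coefficient versus the relevant comparison correlations:
TA (methods 1·2): 0.35 vs {0.20, 0.23} → pass.
TA (methods 1·3): 0.46 vs {0.21, 0.36} → pass.
TA (methods 2·3): 0.57 vs {0.27, 0.30} → pass.
TB (methods 1·2): 0.35 vs {0.23, 0.20} → pass.
TB (methods 1·3): 0.44 vs {0.36, 0.21} → pass.
TB (methods 2·3): 0.38 vs {0.30, 0.27} → pass.
0 of 6 fail.

0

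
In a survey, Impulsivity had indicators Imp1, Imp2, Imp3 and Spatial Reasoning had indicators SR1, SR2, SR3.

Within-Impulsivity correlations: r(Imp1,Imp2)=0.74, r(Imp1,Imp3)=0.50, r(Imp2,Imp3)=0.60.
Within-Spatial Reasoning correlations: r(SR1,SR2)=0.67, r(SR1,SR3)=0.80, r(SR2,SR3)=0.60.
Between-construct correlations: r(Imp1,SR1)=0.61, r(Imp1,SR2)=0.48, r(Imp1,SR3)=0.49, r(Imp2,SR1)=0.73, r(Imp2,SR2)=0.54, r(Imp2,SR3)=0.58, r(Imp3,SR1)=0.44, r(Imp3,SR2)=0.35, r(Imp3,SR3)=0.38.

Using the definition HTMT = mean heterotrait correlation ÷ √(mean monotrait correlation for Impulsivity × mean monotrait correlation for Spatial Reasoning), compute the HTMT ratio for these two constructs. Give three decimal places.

Mean heterotrait r = 4.60/9 = 0.5111.
Mean within-Imp = 1.84/3 = 0.6133; mean within-SR = 2.07/3 = 0.6900.
Geometric mean = √(0.6133 × 0.6900) = 0.6505.
HTMT = 0.5111 / 0.6505 = 0.786.

0.786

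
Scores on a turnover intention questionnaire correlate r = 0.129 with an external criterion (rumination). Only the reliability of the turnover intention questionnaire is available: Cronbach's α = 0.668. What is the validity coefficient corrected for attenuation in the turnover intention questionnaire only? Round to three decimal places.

Single correction: r_c = r_obs / √r_xx = 0.129 / √0.668 = 0.129 / 0.8173 ≈ 0.158.

0.158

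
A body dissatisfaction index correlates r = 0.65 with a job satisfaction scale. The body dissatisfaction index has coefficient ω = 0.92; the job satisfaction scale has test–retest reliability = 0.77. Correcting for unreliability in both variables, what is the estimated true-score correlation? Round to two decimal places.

0.77

r_true = r_obs / √(r_xx · r_yy) = 0.65 / √(0.92 × 0.77) = 0.65 / √0.7084 = 0.65 / 0.8417 ≈ 0.77.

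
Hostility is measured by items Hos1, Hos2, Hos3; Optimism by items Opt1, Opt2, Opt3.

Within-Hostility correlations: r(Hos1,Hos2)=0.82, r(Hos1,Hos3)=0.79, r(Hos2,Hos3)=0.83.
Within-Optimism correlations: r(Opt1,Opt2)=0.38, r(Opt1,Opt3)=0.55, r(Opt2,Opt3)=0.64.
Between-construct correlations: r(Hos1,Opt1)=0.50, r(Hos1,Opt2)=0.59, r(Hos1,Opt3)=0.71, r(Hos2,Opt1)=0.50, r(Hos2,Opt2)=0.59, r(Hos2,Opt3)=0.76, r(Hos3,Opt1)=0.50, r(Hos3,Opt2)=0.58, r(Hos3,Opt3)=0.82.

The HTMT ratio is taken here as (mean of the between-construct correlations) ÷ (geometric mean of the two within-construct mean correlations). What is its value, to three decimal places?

Between-construct mean = 5.55/9 = 0.6167.
Mean within-Hos = 2.44/3 = 0.8133; mean within-Opt = 1.57/3 = 0.5233.
Geometric mean = √(0.8133 × 0.5233) = 0.6524.
HTMT = 0.6167 / 0.6524 = 0.945.

0.945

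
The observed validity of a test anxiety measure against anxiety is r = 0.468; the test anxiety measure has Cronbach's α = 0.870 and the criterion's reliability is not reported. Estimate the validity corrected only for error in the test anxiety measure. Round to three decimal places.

0.502

Single correction: r_c = r_obs / √r_xx = 0.468 / √0.870 = 0.468 / 0.9327 ≈ 0.502.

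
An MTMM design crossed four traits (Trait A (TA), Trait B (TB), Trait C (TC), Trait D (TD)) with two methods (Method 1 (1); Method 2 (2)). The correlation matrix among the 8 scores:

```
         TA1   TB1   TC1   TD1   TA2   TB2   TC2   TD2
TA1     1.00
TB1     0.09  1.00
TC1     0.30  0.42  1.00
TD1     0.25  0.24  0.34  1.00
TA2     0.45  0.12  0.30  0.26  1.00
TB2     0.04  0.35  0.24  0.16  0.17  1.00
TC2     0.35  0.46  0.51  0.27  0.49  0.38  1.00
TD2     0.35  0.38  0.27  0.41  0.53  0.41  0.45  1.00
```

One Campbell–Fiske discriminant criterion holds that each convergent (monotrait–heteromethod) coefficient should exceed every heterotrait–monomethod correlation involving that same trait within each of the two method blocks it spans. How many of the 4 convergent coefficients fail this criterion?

Checking each validity diagonal entry against its comparison values:
TA (methods 1·2): 0.45 vs {0.09, 0.17, 0.30, 0.49, 0.25, 0.53} → fail.
TB (methods 1·2): 0.35 vs {0.09, 0.17, 0.42, 0.38, 0.24, 0.41} → fail.
TC (methods 1·2): 0.51 vs {0.30, 0.49, 0.42, 0.38, 0.34, 0.45} → pass.
TD (methods 1·2): 0.41 vs {0.25, 0.53, 0.24, 0.41, 0.34, 0.45} → fail.
3 of 4 fail.

3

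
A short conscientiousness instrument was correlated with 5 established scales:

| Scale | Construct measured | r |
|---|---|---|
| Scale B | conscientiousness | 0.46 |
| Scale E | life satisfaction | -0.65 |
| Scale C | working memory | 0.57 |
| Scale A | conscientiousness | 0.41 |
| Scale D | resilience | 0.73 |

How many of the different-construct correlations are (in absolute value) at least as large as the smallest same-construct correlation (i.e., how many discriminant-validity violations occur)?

3

Convergent (same construct = conscientiousness): Scale B, Scale A.
Smallest convergent = 0.41. Discriminant |r|: 0.65, 0.57, 0.73; count ≥ 0.41 → 3.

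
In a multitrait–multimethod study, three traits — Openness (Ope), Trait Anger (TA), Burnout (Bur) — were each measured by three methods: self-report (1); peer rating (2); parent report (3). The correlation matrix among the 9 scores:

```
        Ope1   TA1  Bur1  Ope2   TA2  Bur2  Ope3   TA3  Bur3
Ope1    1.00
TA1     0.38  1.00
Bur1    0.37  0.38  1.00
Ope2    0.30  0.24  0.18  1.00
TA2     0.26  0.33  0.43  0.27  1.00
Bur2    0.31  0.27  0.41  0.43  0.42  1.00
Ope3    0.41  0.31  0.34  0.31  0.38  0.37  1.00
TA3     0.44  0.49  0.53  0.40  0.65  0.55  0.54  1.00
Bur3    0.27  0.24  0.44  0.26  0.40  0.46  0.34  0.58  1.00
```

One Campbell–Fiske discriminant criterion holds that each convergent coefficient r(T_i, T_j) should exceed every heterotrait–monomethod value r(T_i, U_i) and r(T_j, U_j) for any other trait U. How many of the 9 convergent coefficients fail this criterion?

Convergent coefficients and their comparison sets:
Ope (methods 1·2): 0.30 vs {0.38, 0.27, 0.37, 0.43} → fail.
Ope (methods 1·3): 0.41 vs {0.38, 0.54, 0.37, 0.34} → fail.
Ope (methods 2·3): 0.31 vs {0.27, 0.54, 0.43, 0.34} → fail.
TA (methods 1·2): 0.33 vs {0.38, 0.27, 0.38, 0.42} → fail.
TA (methods 1·3): 0.49 vs {0.38, 0.54, 0.38, 0.58} → fail.
TA (methods 2·3): 0.65 vs {0.27, 0.54, 0.42, 0.58} → pass.
Bur (methods 1·2): 0.41 vs {0.37, 0.43, 0.38, 0.42} → fail.
Bur (methods 1·3): 0.44 vs {0.37, 0.34, 0.38, 0.58} → fail.
Bur (methods 2·3): 0.46 vs {0.43, 0.34, 0.42, 0.58} → fail.
8 of 9 fail.

8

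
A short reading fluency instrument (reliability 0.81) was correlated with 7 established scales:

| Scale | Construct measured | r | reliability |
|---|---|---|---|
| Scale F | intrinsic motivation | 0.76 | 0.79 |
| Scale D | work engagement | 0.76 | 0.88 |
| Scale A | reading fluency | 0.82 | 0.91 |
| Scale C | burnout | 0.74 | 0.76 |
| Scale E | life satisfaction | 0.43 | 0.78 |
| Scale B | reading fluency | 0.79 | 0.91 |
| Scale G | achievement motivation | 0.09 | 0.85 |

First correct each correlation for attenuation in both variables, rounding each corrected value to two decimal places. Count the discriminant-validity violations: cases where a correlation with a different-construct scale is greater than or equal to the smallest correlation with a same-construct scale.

Disattenuated r (r / √(r_scale · r_new)):
  Scale F (disc): 0.76 / √(0.79·0.81) = 0.95
  Scale D (disc): 0.76 / √(0.88·0.81) = 0.90
  Scale A (conv): 0.82 / √(0.91·0.81) = 0.96
  Scale C (disc): 0.74 / √(0.76·0.81) = 0.94
  Scale E (disc): 0.43 / √(0.78·0.81) = 0.54
  Scale B (conv): 0.79 / √(0.91·0.81) = 0.92
  Scale G (disc): 0.09 / √(0.85·0.81) = 0.11
Smallest convergent = 0.92. Discriminant values: 0.95, 0.90, 0.94, 0.54, 0.11; count ≥ 0.92 → 2.

2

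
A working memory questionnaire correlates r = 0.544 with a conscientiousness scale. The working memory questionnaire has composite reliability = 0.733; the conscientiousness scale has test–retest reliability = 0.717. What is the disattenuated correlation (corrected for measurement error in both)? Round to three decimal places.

0.750

r_true = r_obs / √(r_xx · r_yy) = 0.544 / √(0.733 × 0.717) = 0.544 / √0.525561 = 0.544 / 0.7250 ≈ 0.750.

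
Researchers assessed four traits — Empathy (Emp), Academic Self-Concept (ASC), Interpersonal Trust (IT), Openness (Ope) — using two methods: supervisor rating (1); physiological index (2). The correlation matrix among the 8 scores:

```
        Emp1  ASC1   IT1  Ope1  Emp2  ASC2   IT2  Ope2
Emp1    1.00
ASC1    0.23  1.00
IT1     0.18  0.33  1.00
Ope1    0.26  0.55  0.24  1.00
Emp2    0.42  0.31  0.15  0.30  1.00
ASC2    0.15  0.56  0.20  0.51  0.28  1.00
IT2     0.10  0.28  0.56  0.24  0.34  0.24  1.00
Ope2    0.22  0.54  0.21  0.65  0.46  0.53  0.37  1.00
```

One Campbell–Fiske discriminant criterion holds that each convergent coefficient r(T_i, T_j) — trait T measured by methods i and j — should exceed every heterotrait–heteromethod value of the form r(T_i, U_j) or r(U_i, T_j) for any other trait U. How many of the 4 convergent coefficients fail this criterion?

0

Each convergent coefficient versus the relevant comparison correlations:
Emp (methods 1·2): 0.42 vs {0.15, 0.31, 0.10, 0.15, 0.22, 0.30} → pass.
ASC (methods 1·2): 0.56 vs {0.31, 0.15, 0.28, 0.20, 0.54, 0.51} → pass.
IT (methods 1·2): 0.56 vs {0.15, 0.10, 0.20, 0.28, 0.21, 0.24} → pass.
Ope (methods 1·2): 0.65 vs {0.30, 0.22, 0.51, 0.54, 0.24, 0.21} → pass.
0 of 4 fail.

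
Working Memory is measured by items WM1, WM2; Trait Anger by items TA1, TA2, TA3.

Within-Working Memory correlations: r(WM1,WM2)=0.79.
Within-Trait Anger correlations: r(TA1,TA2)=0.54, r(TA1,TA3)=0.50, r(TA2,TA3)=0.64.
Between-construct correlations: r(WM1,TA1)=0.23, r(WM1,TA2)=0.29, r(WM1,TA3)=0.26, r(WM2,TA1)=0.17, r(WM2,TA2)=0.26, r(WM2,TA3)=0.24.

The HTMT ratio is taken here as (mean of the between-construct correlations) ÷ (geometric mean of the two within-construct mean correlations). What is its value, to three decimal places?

0.363

Mean between = 1.45/6 = 0.2417.
Mean within-WM = 0.79/1 = 0.7900; mean within-TA = 1.68/3 = 0.5600.
Geometric mean = √(0.7900 × 0.5600) = 0.6651.
HTMT = 0.2417 / 0.6651 = 0.363.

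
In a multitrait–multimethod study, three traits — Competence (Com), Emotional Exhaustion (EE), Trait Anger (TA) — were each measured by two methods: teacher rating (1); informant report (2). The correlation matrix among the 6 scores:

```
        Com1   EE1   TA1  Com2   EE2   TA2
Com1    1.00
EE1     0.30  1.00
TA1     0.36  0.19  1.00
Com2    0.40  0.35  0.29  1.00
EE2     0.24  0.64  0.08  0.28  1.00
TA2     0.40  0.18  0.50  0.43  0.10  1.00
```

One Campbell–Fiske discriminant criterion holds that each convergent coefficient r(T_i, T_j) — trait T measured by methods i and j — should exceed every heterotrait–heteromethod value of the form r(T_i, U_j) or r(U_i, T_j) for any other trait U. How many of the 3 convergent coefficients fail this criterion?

Convergent coefficients and their comparison sets:
Com (methods 1·2): 0.40 vs {0.24, 0.35, 0.40, 0.29} → fail.
EE (methods 1·2): 0.64 vs {0.35, 0.24, 0.18, 0.08} → pass.
TA (methods 1·2): 0.50 vs {0.29, 0.40, 0.08, 0.18} → pass.
1 of 3 fail.

1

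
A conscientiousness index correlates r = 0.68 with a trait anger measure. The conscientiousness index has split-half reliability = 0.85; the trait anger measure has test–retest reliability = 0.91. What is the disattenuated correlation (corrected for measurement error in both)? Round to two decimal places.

0.77

r_true = r_obs / √(r_xx · r_yy) = 0.68 / √(0.85 × 0.91) = 0.68 / √0.7735 = 0.68 / 0.8795 ≈ 0.77.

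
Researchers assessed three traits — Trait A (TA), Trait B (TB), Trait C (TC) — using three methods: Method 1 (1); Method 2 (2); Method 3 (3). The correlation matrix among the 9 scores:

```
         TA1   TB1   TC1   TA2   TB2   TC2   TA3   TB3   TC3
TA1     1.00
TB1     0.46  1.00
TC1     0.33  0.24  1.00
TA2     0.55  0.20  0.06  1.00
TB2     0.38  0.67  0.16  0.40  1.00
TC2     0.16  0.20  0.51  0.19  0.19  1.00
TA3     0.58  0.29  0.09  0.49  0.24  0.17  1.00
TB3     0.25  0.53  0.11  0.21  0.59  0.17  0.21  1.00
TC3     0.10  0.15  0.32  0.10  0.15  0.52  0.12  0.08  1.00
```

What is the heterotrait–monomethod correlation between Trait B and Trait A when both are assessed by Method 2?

Different traits, same method: r(TB2, TA2) = 0.40.

0.40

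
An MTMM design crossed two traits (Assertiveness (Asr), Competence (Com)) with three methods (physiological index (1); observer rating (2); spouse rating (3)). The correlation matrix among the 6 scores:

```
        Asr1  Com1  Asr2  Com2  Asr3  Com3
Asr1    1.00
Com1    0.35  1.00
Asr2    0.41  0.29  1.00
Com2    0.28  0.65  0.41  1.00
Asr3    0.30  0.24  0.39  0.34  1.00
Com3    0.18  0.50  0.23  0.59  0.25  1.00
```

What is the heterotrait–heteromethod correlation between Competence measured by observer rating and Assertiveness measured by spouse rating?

Different traits and methods: r(Com2, Asr3) = 0.34.

0.34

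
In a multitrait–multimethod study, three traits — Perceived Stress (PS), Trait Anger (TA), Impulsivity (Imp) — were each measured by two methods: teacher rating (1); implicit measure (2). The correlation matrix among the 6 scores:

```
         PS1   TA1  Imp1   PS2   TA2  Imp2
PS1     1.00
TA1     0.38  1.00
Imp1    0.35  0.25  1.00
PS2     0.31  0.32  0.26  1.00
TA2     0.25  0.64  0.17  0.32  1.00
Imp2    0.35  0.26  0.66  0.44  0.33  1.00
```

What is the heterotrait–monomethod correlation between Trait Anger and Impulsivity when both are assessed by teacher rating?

0.25

Different traits, same method: r(TA1, Imp1) = 0.25.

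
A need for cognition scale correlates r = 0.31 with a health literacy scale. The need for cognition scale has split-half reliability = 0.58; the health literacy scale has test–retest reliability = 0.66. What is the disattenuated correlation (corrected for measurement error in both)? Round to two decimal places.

0.50

r_true = r_obs / √(r_xx · r_yy) = 0.31 / √(0.58 × 0.66) = 0.31 / √0.3828 = 0.31 / 0.6187 ≈ 0.50.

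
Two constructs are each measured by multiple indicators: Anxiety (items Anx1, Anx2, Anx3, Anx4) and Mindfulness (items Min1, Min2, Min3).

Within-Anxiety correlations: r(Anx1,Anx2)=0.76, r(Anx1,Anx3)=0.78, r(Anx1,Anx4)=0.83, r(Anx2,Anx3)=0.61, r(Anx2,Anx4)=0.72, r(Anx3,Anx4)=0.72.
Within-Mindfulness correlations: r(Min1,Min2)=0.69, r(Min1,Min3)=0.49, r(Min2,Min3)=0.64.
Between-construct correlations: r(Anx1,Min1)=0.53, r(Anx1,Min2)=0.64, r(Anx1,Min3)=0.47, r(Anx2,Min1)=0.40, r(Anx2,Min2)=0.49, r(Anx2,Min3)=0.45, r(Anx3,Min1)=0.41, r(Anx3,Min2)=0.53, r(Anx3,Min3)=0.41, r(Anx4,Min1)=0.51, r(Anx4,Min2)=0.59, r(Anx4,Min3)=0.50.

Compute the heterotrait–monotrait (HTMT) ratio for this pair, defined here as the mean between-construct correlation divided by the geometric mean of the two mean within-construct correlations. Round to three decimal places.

0.739

Between-construct mean = 5.93/12 = 0.4942.
Mean within-Anx = 4.42/6 = 0.7367; mean within-Min = 1.82/3 = 0.6067.
Geometric mean = √(0.7367 × 0.6067) = 0.6685.
HTMT = 0.4942 / 0.6685 = 0.739.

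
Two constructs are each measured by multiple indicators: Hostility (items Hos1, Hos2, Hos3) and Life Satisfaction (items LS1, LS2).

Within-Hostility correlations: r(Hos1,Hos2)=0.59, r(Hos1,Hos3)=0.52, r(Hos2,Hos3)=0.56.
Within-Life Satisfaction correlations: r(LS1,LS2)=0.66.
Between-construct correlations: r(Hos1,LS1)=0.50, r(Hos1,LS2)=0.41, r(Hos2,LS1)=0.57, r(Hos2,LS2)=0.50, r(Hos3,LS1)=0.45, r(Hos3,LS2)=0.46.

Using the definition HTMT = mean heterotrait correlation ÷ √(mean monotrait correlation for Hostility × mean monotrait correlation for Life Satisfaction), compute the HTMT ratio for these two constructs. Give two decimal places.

0.79

Between-construct mean = 2.89/6 = 0.4817.
Mean within-Hos = 1.67/3 = 0.5567; mean within-LS = 0.66/1 = 0.6600.
Geometric mean = √(0.5567 × 0.6600) = 0.6062.
HTMT = 0.4817 / 0.6062 = 0.79.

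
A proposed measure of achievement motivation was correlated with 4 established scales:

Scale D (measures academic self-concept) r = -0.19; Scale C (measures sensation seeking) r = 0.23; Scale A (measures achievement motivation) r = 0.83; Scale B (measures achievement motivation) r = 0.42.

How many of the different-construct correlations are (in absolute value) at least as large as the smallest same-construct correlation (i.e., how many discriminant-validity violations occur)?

0

Convergent (same construct = achievement motivation): Scale A, Scale B.
Smallest convergent = 0.42. Discriminant |r|: 0.19, 0.23; count ≥ 0.42 → 0.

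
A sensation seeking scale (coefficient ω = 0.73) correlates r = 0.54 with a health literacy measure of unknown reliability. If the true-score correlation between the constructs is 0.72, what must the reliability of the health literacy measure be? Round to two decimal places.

r_true = r_obs / √(r_xx · r_yy) ⇒ 0.72 = 0.54 / √(0.73 · r_yy).
√(0.73 · r_yy) = 0.54 / 0.72 = 0.7500; 0.73 · r_yy = 0.5625; r_yy = 0.5625 / 0.73 ≈ 0.77.

0.77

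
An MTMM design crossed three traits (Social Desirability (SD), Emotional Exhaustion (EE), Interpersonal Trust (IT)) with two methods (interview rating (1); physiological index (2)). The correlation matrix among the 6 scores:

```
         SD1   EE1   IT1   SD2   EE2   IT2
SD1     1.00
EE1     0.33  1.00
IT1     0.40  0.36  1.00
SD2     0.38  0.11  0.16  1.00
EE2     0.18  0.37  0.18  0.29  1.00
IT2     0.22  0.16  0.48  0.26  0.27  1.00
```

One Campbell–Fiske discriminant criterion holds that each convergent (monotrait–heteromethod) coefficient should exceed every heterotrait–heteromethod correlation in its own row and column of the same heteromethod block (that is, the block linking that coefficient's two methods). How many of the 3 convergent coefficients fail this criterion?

Each convergent coefficient versus the relevant comparison correlations:
SD (methods 1·2): 0.38 vs {0.18, 0.11, 0.22, 0.16} → pass.
EE (methods 1·2): 0.37 vs {0.11, 0.18, 0.16, 0.18} → pass.
IT (methods 1·2): 0.48 vs {0.16, 0.22, 0.18, 0.16} → pass.
0 of 3 fail.

0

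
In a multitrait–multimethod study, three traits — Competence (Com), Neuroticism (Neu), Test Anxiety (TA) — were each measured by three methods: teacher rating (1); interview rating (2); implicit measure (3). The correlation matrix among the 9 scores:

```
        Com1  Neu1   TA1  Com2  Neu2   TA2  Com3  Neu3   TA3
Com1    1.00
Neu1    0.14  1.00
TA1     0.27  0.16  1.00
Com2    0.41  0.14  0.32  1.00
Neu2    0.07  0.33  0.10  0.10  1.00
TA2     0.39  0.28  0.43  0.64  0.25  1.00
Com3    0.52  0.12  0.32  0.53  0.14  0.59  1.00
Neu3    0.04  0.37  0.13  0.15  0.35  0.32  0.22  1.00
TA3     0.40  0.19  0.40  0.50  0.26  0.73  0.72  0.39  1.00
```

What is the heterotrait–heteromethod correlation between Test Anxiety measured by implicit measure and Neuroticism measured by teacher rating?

Different traits and methods: r(TA3, Neu1) = 0.19.

0.19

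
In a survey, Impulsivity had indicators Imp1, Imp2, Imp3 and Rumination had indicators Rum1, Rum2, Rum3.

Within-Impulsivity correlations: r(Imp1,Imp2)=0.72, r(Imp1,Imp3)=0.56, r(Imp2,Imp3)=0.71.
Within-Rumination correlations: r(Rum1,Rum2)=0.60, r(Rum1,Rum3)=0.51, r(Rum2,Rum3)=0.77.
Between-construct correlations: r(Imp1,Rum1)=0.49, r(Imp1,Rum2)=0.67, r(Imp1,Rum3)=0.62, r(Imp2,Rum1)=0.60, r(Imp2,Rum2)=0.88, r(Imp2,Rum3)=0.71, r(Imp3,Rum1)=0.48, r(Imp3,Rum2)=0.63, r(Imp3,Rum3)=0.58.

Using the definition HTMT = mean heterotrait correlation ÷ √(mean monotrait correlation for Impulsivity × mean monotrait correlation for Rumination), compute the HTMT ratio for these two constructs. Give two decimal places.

Mean heterotrait r = 5.66/9 = 0.6289.
Mean within-Imp = 1.99/3 = 0.6633; mean within-Rum = 1.88/3 = 0.6267.
Geometric mean = √(0.6633 × 0.6267) = 0.6447.
HTMT = 0.6289 / 0.6447 = 0.98.

0.98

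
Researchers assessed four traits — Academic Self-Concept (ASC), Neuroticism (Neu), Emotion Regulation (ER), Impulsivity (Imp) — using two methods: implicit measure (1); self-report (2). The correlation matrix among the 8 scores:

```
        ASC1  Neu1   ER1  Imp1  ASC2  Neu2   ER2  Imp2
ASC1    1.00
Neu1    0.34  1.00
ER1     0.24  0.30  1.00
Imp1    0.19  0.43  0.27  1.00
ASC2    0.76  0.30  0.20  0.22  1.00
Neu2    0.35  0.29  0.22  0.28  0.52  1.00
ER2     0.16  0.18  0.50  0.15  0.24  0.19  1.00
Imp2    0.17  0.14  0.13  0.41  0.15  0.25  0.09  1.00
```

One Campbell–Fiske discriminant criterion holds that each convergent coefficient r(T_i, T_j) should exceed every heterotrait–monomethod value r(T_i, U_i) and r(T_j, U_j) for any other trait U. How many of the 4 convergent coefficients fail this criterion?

2

Checking each validity diagonal entry against its comparison values:
ASC (methods 1·2): 0.76 vs {0.34, 0.52, 0.24, 0.24, 0.19, 0.15} → pass.
Neu (methods 1·2): 0.29 vs {0.34, 0.52, 0.30, 0.19, 0.43, 0.25} → fail.
ER (methods 1·2): 0.50 vs {0.24, 0.24, 0.30, 0.19, 0.27, 0.09} → pass.
Imp (methods 1·2): 0.41 vs {0.19, 0.15, 0.43, 0.25, 0.27, 0.09} → fail.
2 of 4 fail.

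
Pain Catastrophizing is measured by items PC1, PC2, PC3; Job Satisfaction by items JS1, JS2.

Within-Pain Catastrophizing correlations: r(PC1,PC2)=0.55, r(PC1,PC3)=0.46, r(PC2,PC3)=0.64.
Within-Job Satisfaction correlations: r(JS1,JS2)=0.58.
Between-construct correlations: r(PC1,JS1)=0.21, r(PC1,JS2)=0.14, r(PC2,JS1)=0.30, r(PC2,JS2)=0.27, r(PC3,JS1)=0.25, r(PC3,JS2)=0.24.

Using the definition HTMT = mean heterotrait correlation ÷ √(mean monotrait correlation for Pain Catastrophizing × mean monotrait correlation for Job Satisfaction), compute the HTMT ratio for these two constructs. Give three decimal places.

0.416

Mean heterotrait r = 1.41/6 = 0.2350.
Mean within-PC = 1.65/3 = 0.5500; mean within-JS = 0.58/1 = 0.5800.
Geometric mean = √(0.5500 × 0.5800) = 0.5648.
HTMT = 0.2350 / 0.5648 = 0.416.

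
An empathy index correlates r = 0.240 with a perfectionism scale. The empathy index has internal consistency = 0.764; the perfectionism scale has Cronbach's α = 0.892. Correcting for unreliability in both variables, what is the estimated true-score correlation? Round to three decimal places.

r_true = r_obs / √(r_xx · r_yy) = 0.240 / √(0.764 × 0.892) = 0.240 / √0.681488 = 0.240 / 0.8255 ≈ 0.291.

0.291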